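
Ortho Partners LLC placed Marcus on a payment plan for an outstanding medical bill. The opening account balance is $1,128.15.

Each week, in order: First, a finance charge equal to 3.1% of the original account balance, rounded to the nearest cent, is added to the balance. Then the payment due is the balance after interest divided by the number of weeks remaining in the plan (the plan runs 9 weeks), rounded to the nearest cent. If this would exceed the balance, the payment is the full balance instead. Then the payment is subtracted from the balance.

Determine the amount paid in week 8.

# | Opening | Interest | Payment | End bal
1 | $1,128.15 | $34.97 | $129.24 | $1,033.88
2 | $1,033.88 | $34.97 | $133.61 | $935.24
3 | $935.24 | $34.97 | $138.60 | $831.61
4 | $831.61 | $34.97 | $144.43 | $722.15
5 | $722.15 | $34.97 | $151.42 | $605.70
6 | $605.70 | $34.97 | $160.17 | $480.50
7 | $480.50 | $34.97 | $171.82 | $343.65
8 | $343.65 | $34.97 | $189.31 | $189.31

$189.31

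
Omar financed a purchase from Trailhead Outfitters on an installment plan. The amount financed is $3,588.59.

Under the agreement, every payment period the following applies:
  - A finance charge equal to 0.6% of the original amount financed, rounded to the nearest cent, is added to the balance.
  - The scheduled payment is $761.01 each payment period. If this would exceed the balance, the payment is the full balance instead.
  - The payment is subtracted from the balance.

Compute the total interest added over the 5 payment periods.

# | Opening | Interest | Payment | End bal
1 | $3,588.59 | $21.53 | $761.01 | $2,849.11
2 | $2,849.11 | $21.53 | $761.01 | $2,109.63
3 | $2,109.63 | $21.53 | $761.01 | $1,370.15
4 | $1,370.15 | $21.53 | $761.01 | $630.67
5 | $630.67 | $21.53 | $652.20 | $0.00
Total interest: $21.53 + $21.53 + $21.53 + $21.53 + $21.53 = $107.65

$107.65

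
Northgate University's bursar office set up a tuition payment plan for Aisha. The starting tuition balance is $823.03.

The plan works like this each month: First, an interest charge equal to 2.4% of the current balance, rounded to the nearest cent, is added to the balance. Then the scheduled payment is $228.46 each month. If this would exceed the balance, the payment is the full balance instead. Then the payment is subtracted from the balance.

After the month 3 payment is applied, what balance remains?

$181.75

Month 1: $823.03 +$19.75 interest = $842.78; pay $228.46 → $614.32
Month 2: $614.32 +$14.74 interest = $629.06; pay $228.46 → $400.60
Month 3: $400.60 +$9.61 interest = $410.21; pay $228.46 → $181.75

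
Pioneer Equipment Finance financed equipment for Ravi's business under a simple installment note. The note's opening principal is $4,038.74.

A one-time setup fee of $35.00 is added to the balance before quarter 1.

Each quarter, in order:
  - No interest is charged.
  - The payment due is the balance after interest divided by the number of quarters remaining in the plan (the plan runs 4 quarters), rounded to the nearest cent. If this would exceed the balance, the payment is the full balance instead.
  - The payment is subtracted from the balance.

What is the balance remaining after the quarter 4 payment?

Quarter 1: opening $4,073.74; payment $1,018.44; balance $3,055.30
Quarter 2: opening $3,055.30; payment $1,018.43; balance $2,036.87
Quarter 3: opening $2,036.87; payment $1,018.44; balance $1,018.43
Quarter 4: opening $1,018.43; payment $1,018.43; balance $0.00

$0.00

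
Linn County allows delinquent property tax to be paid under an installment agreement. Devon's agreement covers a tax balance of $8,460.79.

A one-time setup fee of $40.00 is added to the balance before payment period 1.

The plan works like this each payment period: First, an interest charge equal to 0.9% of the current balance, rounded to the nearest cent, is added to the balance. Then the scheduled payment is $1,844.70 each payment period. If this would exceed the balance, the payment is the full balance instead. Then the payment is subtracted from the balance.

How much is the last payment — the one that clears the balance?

Payment period 1: opening $8,500.79; interest $76.51 → $8,577.30; payment $1,844.70; balance $6,732.60
Payment period 2: opening $6,732.60; interest $60.59 → $6,793.19; payment $1,844.70; balance $4,948.49
Payment period 3: opening $4,948.49; interest $44.54 → $4,993.03; payment $1,844.70; balance $3,148.33
Payment period 4: opening $3,148.33; interest $28.33 → $3,176.66; payment $1,844.70; balance $1,331.96
Payment period 5: opening $1,331.96; interest $11.99 → $1,343.95; payment $1,343.95; balance $0.00

$1,343.95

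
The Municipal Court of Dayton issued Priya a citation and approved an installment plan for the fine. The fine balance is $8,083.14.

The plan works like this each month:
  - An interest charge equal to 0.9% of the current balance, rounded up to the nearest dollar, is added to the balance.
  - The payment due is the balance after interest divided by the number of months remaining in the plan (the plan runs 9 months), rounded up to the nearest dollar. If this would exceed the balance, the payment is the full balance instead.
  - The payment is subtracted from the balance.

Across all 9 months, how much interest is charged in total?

$376.00

Month 1: opening $8,083.14; interest $73.00 → $8,156.14; payment $907.00; balance $7,249.14
Month 2: opening $7,249.14; interest $66.00 → $7,315.14; payment $915.00; balance $6,400.14
Month 3: opening $6,400.14; interest $58.00 → $6,458.14; payment $923.00; balance $5,535.14
Month 4: opening $5,535.14; interest $50.00 → $5,585.14; payment $931.00; balance $4,654.14
Month 5: opening $4,654.14; interest $42.00 → $4,696.14; payment $940.00; balance $3,756.14
Month 6: opening $3,756.14; interest $34.00 → $3,790.14; payment $948.00; balance $2,842.14
Month 7: opening $2,842.14; interest $26.00 → $2,868.14; payment $957.00; balance $1,911.14
Month 8: opening $1,911.14; interest $18.00 → $1,929.14; payment $965.00; balance $964.14
Month 9: opening $964.14; interest $9.00 → $973.14; payment $973.14; balance $0.00
Total interest: $73.00 + $66.00 + $58.00 + $50.00 + $42.00 + $34.00 + $26.00 + $18.00 + $9.00 = $376.00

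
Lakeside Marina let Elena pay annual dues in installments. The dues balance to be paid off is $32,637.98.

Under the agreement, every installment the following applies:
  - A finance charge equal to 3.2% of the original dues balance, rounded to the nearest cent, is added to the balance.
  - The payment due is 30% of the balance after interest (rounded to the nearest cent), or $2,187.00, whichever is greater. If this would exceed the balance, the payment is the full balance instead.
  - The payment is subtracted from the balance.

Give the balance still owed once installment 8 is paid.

$3,704.94

Installment 1: opening $32,637.98; interest $1,044.42 → $33,682.40; payment $10,104.72; balance $23,577.68
Installment 2: opening $23,577.68; interest $1,044.42 → $24,622.10; payment $7,386.63; balance $17,235.47
Installment 3: opening $17,235.47; interest $1,044.42 → $18,279.89; payment $5,483.97; balance $12,795.92
Installment 4: opening $12,795.92; interest $1,044.42 → $13,840.34; payment $4,152.10; balance $9,688.24
Installment 5: opening $9,688.24; interest $1,044.42 → $10,732.66; payment $3,219.80; balance $7,512.86
Installment 6: opening $7,512.86; interest $1,044.42 → $8,557.28; payment $2,567.18; balance $5,990.10
Installment 7: opening $5,990.10; interest $1,044.42 → $7,034.52; payment $2,187.00; balance $4,847.52
Installment 8: opening $4,847.52; interest $1,044.42 → $5,891.94; payment $2,187.00; balance $3,704.94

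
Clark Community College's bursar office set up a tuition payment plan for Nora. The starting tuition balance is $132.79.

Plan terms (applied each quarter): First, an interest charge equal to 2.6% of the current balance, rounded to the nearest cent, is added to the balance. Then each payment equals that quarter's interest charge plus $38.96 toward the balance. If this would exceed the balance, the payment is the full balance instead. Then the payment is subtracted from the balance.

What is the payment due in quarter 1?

$42.41

Quarter 1: opening $132.79; interest $3.45 → $136.24; payment $42.41; balance $93.83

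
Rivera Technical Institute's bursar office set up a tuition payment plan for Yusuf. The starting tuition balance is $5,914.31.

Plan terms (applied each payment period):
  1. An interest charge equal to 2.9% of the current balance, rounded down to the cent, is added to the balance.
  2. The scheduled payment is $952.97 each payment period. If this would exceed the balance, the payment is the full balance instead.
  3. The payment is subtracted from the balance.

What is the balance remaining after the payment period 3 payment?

# | Opening | Interest | Payment | End bal
1 | $5,914.31 | $171.51 | $952.97 | $5,132.85
2 | $5,132.85 | $148.85 | $952.97 | $4,328.73
3 | $4,328.73 | $125.53 | $952.97 | $3,501.29

$3,501.29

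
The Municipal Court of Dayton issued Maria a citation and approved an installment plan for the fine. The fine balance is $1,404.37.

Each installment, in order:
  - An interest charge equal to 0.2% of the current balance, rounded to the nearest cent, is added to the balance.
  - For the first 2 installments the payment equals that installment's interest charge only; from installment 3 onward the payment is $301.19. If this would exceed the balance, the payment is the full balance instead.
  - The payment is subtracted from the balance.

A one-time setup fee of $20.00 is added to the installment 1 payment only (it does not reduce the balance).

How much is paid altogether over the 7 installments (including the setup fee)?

$1,438.04

Installment 1: opening $1,404.37; interest $2.81 → $1,407.18; payment $2.81 (+ $20.00 fee); balance $1,404.37
Installment 2: opening $1,404.37; interest $2.81 → $1,407.18; payment $2.81; balance $1,404.37
Installment 3: opening $1,404.37; interest $2.81 → $1,407.18; payment $301.19; balance $1,105.99
Installment 4: opening $1,105.99; interest $2.21 → $1,108.20; payment $301.19; balance $807.01
Installment 5: opening $807.01; interest $1.61 → $808.62; payment $301.19; balance $507.43
Installment 6: opening $507.43; interest $1.01 → $508.44; payment $301.19; balance $207.25
Installment 7: opening $207.25; interest $0.41 → $207.66; payment $207.66; balance $0.00
Total paid: $1,438.04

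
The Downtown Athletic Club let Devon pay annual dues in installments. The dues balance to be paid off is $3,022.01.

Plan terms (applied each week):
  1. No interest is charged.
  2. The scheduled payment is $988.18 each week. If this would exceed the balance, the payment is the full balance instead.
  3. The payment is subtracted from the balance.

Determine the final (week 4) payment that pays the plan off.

Week 1: opening $3,022.01; payment $988.18; balance $2,033.83
Week 2: opening $2,033.83; payment $988.18; balance $1,045.65
Week 3: opening $1,045.65; payment $988.18; balance $57.47
Week 4: opening $57.47; payment $57.47; balance $0.00

$57.47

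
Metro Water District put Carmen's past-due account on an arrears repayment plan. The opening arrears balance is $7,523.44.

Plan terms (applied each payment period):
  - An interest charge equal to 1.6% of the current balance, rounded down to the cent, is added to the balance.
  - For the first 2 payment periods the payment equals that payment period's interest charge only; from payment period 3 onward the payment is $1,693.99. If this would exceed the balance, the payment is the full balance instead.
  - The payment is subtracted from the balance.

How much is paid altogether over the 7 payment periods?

$8,110.19

Payment period 1: opening $7,523.44; interest $120.37 → $7,643.81; payment $120.37; balance $7,523.44
Payment period 2: opening $7,523.44; interest $120.37 → $7,643.81; payment $120.37; balance $7,523.44
Payment period 3: opening $7,523.44; interest $120.37 → $7,643.81; payment $1,693.99; balance $5,949.82
Payment period 4: opening $5,949.82; interest $95.19 → $6,045.01; payment $1,693.99; balance $4,351.02
Payment period 5: opening $4,351.02; interest $69.61 → $4,420.63; payment $1,693.99; balance $2,726.64
Payment period 6: opening $2,726.64; interest $43.62 → $2,770.26; payment $1,693.99; balance $1,076.27
Payment period 7: opening $1,076.27; interest $17.22 → $1,093.49; payment $1,093.49; balance $0.00
Total paid: $8,110.19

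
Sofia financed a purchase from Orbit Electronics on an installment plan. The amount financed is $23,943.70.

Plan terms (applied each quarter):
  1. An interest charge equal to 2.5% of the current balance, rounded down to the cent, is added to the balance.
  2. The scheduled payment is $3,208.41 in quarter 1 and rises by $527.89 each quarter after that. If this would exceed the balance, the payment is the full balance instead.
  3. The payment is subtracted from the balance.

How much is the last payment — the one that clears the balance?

Quarter 1: $23,943.70 +$598.59 interest = $24,542.29; pay $3,208.41 → $21,333.88
Quarter 2: $21,333.88 +$533.34 interest = $21,867.22; pay $3,736.30 → $18,130.92
Quarter 3: $18,130.92 +$453.27 interest = $18,584.19; pay $4,264.19 → $14,320.00
Quarter 4: $14,320.00 +$358.00 interest = $14,678.00; pay $4,792.08 → $9,885.92
Quarter 5: $9,885.92 +$247.14 interest = $10,133.06; pay $5,319.97 → $4,813.09
Quarter 6: $4,813.09 +$120.32 interest = $4,933.41; pay $4,933.41 → $0.00

$4,933.41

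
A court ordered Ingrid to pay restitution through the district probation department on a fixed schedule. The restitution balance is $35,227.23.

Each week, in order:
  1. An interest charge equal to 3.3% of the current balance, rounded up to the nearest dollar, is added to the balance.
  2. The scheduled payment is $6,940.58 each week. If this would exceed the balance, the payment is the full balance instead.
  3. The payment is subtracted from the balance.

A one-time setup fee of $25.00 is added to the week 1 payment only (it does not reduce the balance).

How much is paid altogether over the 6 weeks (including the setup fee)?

$39,241.23

Week 1: opening $35,227.23; interest $1,163.00 → $36,390.23; payment $6,940.58 (+ $25.00 fee); balance $29,449.65
Week 2: opening $29,449.65; interest $972.00 → $30,421.65; payment $6,940.58; balance $23,481.07
Week 3: opening $23,481.07; interest $775.00 → $24,256.07; payment $6,940.58; balance $17,315.49
Week 4: opening $17,315.49; interest $572.00 → $17,887.49; payment $6,940.58; balance $10,946.91
Week 5: opening $10,946.91; interest $362.00 → $11,308.91; payment $6,940.58; balance $4,368.33
Week 6: opening $4,368.33; interest $145.00 → $4,513.33; payment $4,513.33; balance $0.00
Total paid: $39,241.23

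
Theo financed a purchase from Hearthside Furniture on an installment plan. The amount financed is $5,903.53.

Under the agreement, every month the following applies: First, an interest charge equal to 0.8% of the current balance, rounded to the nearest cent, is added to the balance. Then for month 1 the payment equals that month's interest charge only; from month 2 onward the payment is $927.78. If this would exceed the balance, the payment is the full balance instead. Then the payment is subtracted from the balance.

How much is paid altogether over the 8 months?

$6,131.44

# | Opening | Interest | Payment | End bal
1 | $5,903.53 | $47.23 | $47.23 | $5,903.53
2 | $5,903.53 | $47.23 | $927.78 | $5,022.98
3 | $5,022.98 | $40.18 | $927.78 | $4,135.38
4 | $4,135.38 | $33.08 | $927.78 | $3,240.68
5 | $3,240.68 | $25.93 | $927.78 | $2,338.83
6 | $2,338.83 | $18.71 | $927.78 | $1,429.76
7 | $1,429.76 | $11.44 | $927.78 | $513.42
8 | $513.42 | $4.11 | $517.53 | $0.00
Total paid: $6,131.44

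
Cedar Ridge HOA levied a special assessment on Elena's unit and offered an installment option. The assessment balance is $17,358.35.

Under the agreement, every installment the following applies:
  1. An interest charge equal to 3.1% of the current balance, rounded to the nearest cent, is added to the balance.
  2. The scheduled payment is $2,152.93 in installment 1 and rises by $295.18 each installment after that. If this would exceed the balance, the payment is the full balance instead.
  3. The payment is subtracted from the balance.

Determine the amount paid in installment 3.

Installment 1: opening $17,358.35; interest $538.11 → $17,896.46; payment $2,152.93; balance $15,743.53
Installment 2: opening $15,743.53; interest $488.05 → $16,231.58; payment $2,448.11; balance $13,783.47
Installment 3: opening $13,783.47; interest $427.29 → $14,210.76; payment $2,743.29; balance $11,467.47

$2,743.29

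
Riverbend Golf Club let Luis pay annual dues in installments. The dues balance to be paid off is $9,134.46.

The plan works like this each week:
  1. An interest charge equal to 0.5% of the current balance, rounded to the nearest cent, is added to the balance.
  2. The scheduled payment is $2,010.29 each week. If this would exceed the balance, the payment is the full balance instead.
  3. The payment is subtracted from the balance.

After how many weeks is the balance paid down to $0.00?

5

# | Opening | Interest | Payment | End bal
1 | $9,134.46 | $45.67 | $2,010.29 | $7,169.84
2 | $7,169.84 | $35.85 | $2,010.29 | $5,195.40
3 | $5,195.40 | $25.98 | $2,010.29 | $3,211.09
4 | $3,211.09 | $16.06 | $2,010.29 | $1,216.86
5 | $1,216.86 | $6.08 | $1,222.94 | $0.00
Balance reaches $0.00 in week 5.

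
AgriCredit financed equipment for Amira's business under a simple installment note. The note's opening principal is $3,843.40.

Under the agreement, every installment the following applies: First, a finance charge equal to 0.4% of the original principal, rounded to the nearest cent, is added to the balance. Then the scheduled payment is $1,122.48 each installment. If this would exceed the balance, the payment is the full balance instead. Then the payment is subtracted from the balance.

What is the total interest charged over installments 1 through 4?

$61.48

# | Opening | Interest | Payment | End bal
1 | $3,843.40 | $15.37 | $1,122.48 | $2,736.29
2 | $2,736.29 | $15.37 | $1,122.48 | $1,629.18
3 | $1,629.18 | $15.37 | $1,122.48 | $522.07
4 | $522.07 | $15.37 | $537.44 | $0.00
Total interest: $15.37 + $15.37 + $15.37 + $15.37 = $61.48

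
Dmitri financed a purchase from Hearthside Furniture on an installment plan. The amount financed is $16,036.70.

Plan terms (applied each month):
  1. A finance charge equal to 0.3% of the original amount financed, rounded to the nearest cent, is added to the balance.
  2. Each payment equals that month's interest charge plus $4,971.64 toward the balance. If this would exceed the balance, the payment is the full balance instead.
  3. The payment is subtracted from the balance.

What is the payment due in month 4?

Month 1: $16,036.70 +$48.11 interest = $16,084.81; pay $5,019.75 → $11,065.06
Month 2: $11,065.06 +$48.11 interest = $11,113.17; pay $5,019.75 → $6,093.42
Month 3: $6,093.42 +$48.11 interest = $6,141.53; pay $5,019.75 → $1,121.78
Month 4: $1,121.78 +$48.11 interest = $1,169.89; pay $1,169.89 → $0.00

$1,169.89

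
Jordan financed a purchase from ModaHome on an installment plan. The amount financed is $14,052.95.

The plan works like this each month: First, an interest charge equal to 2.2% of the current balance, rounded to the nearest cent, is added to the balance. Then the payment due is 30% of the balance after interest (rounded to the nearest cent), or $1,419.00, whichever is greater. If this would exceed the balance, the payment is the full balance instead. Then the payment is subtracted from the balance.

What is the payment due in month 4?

$1,577.56

Month 1: $14,052.95 +$309.16 interest = $14,362.11; pay $4,308.63 → $10,053.48
Month 2: $10,053.48 +$221.18 interest = $10,274.66; pay $3,082.40 → $7,192.26
Month 3: $7,192.26 +$158.23 interest = $7,350.49; pay $2,205.15 → $5,145.34
Month 4: $5,145.34 +$113.20 interest = $5,258.54; pay $1,577.56 → $3,680.98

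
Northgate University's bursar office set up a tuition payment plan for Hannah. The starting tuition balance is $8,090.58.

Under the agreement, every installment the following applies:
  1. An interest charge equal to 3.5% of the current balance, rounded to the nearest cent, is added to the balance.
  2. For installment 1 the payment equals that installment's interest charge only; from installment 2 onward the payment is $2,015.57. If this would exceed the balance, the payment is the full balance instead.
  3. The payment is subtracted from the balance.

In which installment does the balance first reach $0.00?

6

Installment 1: opening $8,090.58; interest $283.17 → $8,373.75; payment $283.17; balance $8,090.58
Installment 2: opening $8,090.58; interest $283.17 → $8,373.75; payment $2,015.57; balance $6,358.18
Installment 3: opening $6,358.18; interest $222.54 → $6,580.72; payment $2,015.57; balance $4,565.15
Installment 4: opening $4,565.15; interest $159.78 → $4,724.93; payment $2,015.57; balance $2,709.36
Installment 5: opening $2,709.36; interest $94.83 → $2,804.19; payment $2,015.57; balance $788.62
Installment 6: opening $788.62; interest $27.60 → $816.22; payment $816.22; balance $0.00
Balance reaches $0.00 in installment 6.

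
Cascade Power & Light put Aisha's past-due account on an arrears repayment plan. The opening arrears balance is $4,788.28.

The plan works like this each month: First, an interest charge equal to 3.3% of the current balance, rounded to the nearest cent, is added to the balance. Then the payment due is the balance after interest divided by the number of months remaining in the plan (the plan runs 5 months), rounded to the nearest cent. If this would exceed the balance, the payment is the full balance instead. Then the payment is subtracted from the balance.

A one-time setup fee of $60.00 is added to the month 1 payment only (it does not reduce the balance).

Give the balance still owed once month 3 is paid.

# | Opening | Interest | Payment | Fee | End bal
1 | $4,788.28 | $158.01 | $989.26 | $60.00 | $3,957.03
2 | $3,957.03 | $130.58 | $1,021.90 | — | $3,065.71
3 | $3,065.71 | $101.17 | $1,055.63 | — | $2,111.25

$2,111.25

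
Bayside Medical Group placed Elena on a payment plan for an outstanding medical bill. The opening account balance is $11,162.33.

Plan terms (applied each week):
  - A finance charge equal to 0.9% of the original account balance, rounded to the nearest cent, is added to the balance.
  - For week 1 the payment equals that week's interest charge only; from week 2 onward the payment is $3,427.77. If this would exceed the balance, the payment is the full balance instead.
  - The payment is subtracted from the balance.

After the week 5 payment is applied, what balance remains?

$0.00

Week 1: $11,162.33 +$100.46 interest = $11,262.79; pay $100.46 → $11,162.33
Week 2: $11,162.33 +$100.46 interest = $11,262.79; pay $3,427.77 → $7,835.02
Week 3: $7,835.02 +$100.46 interest = $7,935.48; pay $3,427.77 → $4,507.71
Week 4: $4,507.71 +$100.46 interest = $4,608.17; pay $3,427.77 → $1,180.40
Week 5: $1,180.40 +$100.46 interest = $1,280.86; pay $1,280.86 → $0.00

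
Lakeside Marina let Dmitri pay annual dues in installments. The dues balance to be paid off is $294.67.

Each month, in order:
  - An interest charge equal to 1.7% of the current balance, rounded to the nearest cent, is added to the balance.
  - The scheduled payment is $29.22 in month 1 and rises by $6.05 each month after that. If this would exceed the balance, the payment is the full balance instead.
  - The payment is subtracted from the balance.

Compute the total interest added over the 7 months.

Month 1: opening $294.67; interest $5.01 → $299.68; payment $29.22; balance $270.46
Month 2: opening $270.46; interest $4.60 → $275.06; payment $35.27; balance $239.79
Month 3: opening $239.79; interest $4.08 → $243.87; payment $41.32; balance $202.55
Month 4: opening $202.55; interest $3.44 → $205.99; payment $47.37; balance $158.62
Month 5: opening $158.62; interest $2.70 → $161.32; payment $53.42; balance $107.90
Month 6: opening $107.90; interest $1.83 → $109.73; payment $59.47; balance $50.26
Month 7: opening $50.26; interest $0.85 → $51.11; payment $51.11; balance $0.00
Total interest: $5.01 + $4.60 + $4.08 + $3.44 + $2.70 + $1.83 + $0.85 = $22.51

$22.51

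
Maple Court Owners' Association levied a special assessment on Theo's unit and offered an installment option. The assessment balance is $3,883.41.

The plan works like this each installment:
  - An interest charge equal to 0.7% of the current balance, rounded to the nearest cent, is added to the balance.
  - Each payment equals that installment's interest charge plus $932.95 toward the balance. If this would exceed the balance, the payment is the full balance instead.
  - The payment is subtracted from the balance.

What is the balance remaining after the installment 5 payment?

$0.00

Installment 1: opening $3,883.41; interest $27.18 → $3,910.59; payment $960.13; balance $2,950.46
Installment 2: opening $2,950.46; interest $20.65 → $2,971.11; payment $953.60; balance $2,017.51
Installment 3: opening $2,017.51; interest $14.12 → $2,031.63; payment $947.07; balance $1,084.56
Installment 4: opening $1,084.56; interest $7.59 → $1,092.15; payment $940.54; balance $151.61
Installment 5: opening $151.61; interest $1.06 → $152.67; payment $152.67; balance $0.00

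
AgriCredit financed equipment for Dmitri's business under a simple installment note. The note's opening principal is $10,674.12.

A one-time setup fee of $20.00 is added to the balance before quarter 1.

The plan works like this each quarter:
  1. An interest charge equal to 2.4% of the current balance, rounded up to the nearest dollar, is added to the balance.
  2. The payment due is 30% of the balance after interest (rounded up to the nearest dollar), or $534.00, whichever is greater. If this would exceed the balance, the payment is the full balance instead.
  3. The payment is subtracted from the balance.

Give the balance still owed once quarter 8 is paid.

$440.12

# | Opening | Interest | Payment | End bal
1 | $10,694.12 | $257.00 | $3,286.00 | $7,665.12
2 | $7,665.12 | $184.00 | $2,355.00 | $5,494.12
3 | $5,494.12 | $132.00 | $1,688.00 | $3,938.12
4 | $3,938.12 | $95.00 | $1,210.00 | $2,823.12
5 | $2,823.12 | $68.00 | $868.00 | $2,023.12
6 | $2,023.12 | $49.00 | $622.00 | $1,450.12
7 | $1,450.12 | $35.00 | $534.00 | $951.12
8 | $951.12 | $23.00 | $534.00 | $440.12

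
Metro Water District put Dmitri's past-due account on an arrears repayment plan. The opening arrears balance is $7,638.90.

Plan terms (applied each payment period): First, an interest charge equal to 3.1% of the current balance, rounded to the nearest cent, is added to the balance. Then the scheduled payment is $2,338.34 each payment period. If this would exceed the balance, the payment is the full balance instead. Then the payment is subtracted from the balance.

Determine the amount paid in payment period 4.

Payment period 1: $7,638.90 +$236.81 interest = $7,875.71; pay $2,338.34 → $5,537.37
Payment period 2: $5,537.37 +$171.66 interest = $5,709.03; pay $2,338.34 → $3,370.69
Payment period 3: $3,370.69 +$104.49 interest = $3,475.18; pay $2,338.34 → $1,136.84
Payment period 4: $1,136.84 +$35.24 interest = $1,172.08; pay $1,172.08 → $0.00

$1,172.08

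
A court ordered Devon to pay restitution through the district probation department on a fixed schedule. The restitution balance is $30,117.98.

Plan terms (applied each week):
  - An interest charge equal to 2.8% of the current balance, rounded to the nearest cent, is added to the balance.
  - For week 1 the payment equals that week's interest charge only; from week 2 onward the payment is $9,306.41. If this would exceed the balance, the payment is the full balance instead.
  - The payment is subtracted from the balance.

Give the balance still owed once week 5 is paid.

$0.00

Week 1: $30,117.98 +$843.30 interest = $30,961.28; pay $843.30 → $30,117.98
Week 2: $30,117.98 +$843.30 interest = $30,961.28; pay $9,306.41 → $21,654.87
Week 3: $21,654.87 +$606.34 interest = $22,261.21; pay $9,306.41 → $12,954.80
Week 4: $12,954.80 +$362.73 interest = $13,317.53; pay $9,306.41 → $4,011.12
Week 5: $4,011.12 +$112.31 interest = $4,123.43; pay $4,123.43 → $0.00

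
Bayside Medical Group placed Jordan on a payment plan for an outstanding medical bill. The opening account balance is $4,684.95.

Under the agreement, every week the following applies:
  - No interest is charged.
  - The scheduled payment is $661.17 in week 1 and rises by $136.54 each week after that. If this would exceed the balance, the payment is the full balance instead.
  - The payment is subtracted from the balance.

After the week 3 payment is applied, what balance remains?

$2,291.82

Week 1: opening $4,684.95; payment $661.17; balance $4,023.78
Week 2: opening $4,023.78; payment $797.71; balance $3,226.07
Week 3: opening $3,226.07; payment $934.25; balance $2,291.82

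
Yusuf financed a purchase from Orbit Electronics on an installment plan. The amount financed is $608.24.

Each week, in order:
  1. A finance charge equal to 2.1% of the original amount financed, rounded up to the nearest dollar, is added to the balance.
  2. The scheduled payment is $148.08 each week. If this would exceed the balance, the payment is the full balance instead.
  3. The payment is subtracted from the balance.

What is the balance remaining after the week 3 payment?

Week 1: opening $608.24; interest $13.00 → $621.24; payment $148.08; balance $473.16
Week 2: opening $473.16; interest $13.00 → $486.16; payment $148.08; balance $338.08
Week 3: opening $338.08; interest $13.00 → $351.08; payment $148.08; balance $203.00

$203.00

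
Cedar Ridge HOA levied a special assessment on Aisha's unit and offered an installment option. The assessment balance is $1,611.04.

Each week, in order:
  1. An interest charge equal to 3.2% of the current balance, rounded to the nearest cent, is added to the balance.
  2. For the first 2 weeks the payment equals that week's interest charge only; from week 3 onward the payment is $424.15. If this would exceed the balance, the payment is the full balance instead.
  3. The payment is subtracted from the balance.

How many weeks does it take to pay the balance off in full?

# | Opening | Interest | Payment | End bal
1 | $1,611.04 | $51.55 | $51.55 | $1,611.04
2 | $1,611.04 | $51.55 | $51.55 | $1,611.04
3 | $1,611.04 | $51.55 | $424.15 | $1,238.44
4 | $1,238.44 | $39.63 | $424.15 | $853.92
5 | $853.92 | $27.33 | $424.15 | $457.10
6 | $457.10 | $14.63 | $424.15 | $47.58
7 | $47.58 | $1.52 | $49.10 | $0.00
Balance reaches $0.00 in week 7.

7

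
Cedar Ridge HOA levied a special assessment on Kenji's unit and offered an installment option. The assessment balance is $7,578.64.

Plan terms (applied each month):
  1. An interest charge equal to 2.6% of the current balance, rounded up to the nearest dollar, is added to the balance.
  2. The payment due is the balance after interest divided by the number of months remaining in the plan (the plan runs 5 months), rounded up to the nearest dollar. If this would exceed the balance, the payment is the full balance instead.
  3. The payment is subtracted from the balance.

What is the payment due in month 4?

Month 1: opening $7,578.64; interest $198.00 → $7,776.64; payment $1,556.00; balance $6,220.64
Month 2: opening $6,220.64; interest $162.00 → $6,382.64; payment $1,596.00; balance $4,786.64
Month 3: opening $4,786.64; interest $125.00 → $4,911.64; payment $1,638.00; balance $3,273.64
Month 4: opening $3,273.64; interest $86.00 → $3,359.64; payment $1,680.00; balance $1,679.64

$1,680.00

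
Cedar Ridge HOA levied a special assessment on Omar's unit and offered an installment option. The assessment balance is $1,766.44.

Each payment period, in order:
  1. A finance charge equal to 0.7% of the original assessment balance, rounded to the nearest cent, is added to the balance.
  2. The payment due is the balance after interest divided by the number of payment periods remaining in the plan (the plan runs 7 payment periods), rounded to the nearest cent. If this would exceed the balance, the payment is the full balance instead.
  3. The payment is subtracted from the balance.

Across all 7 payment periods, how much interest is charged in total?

# | Opening | Interest | Payment | End bal
1 | $1,766.44 | $12.37 | $254.12 | $1,524.69
2 | $1,524.69 | $12.37 | $256.18 | $1,280.88
3 | $1,280.88 | $12.37 | $258.65 | $1,034.60
4 | $1,034.60 | $12.37 | $261.74 | $785.23
5 | $785.23 | $12.37 | $265.87 | $531.73
6 | $531.73 | $12.37 | $272.05 | $272.05
7 | $272.05 | $12.37 | $284.42 | $0.00
Total interest: $12.37 + $12.37 + $12.37 + $12.37 + $12.37 + $12.37 + $12.37 = $86.59

$86.59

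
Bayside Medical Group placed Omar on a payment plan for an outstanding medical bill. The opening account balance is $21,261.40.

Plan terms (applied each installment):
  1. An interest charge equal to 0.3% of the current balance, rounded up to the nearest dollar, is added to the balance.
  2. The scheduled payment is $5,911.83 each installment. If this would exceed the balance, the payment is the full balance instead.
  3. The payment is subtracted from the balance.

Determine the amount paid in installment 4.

$3,676.91

# | Opening | Interest | Payment | End bal
1 | $21,261.40 | $64.00 | $5,911.83 | $15,413.57
2 | $15,413.57 | $47.00 | $5,911.83 | $9,548.74
3 | $9,548.74 | $29.00 | $5,911.83 | $3,665.91
4 | $3,665.91 | $11.00 | $3,676.91 | $0.00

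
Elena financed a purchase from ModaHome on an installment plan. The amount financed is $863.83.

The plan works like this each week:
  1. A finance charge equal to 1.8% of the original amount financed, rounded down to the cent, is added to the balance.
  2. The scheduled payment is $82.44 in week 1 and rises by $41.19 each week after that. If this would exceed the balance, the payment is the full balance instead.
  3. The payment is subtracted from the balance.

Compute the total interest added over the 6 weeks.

# | Opening | Interest | Payment | End bal
1 | $863.83 | $15.54 | $82.44 | $796.93
2 | $796.93 | $15.54 | $123.63 | $688.84
3 | $688.84 | $15.54 | $164.82 | $539.56
4 | $539.56 | $15.54 | $206.01 | $349.09
5 | $349.09 | $15.54 | $247.20 | $117.43
6 | $117.43 | $15.54 | $132.97 | $0.00
Total interest: $15.54 + $15.54 + $15.54 + $15.54 + $15.54 + $15.54 = $93.24

$93.24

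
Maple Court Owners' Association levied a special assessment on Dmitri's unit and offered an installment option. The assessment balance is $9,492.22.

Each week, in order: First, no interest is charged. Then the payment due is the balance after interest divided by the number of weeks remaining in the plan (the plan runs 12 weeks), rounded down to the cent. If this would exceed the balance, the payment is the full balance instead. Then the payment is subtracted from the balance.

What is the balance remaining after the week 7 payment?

$3,955.10

Week 1: $9,492.22 − $791.01 → $8,701.21
Week 2: $8,701.21 − $791.01 → $7,910.20
Week 3: $7,910.20 − $791.02 → $7,119.18
Week 4: $7,119.18 − $791.02 → $6,328.16
Week 5: $6,328.16 − $791.02 → $5,537.14
Week 6: $5,537.14 − $791.02 → $4,746.12
Week 7: $4,746.12 − $791.02 → $3,955.10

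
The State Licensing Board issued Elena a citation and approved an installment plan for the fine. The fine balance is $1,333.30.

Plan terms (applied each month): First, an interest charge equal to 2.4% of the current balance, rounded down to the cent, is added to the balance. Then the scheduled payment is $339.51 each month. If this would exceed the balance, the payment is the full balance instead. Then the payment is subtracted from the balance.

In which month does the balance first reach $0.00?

5

Month 1: opening $1,333.30; interest $31.99 → $1,365.29; payment $339.51; balance $1,025.78
Month 2: opening $1,025.78; interest $24.61 → $1,050.39; payment $339.51; balance $710.88
Month 3: opening $710.88; interest $17.06 → $727.94; payment $339.51; balance $388.43
Month 4: opening $388.43; interest $9.32 → $397.75; payment $339.51; balance $58.24
Month 5: opening $58.24; interest $1.39 → $59.63; payment $59.63; balance $0.00
Balance reaches $0.00 in month 5.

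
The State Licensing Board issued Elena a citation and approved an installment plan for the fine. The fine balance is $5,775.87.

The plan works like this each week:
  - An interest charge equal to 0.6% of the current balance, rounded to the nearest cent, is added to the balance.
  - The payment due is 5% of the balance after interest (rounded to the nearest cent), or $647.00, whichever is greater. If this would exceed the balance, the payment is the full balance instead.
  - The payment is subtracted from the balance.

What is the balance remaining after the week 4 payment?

Week 1: $5,775.87 +$34.66 interest = $5,810.53; pay $647.00 → $5,163.53
Week 2: $5,163.53 +$30.98 interest = $5,194.51; pay $647.00 → $4,547.51
Week 3: $4,547.51 +$27.29 interest = $4,574.80; pay $647.00 → $3,927.80
Week 4: $3,927.80 +$23.57 interest = $3,951.37; pay $647.00 → $3,304.37

$3,304.37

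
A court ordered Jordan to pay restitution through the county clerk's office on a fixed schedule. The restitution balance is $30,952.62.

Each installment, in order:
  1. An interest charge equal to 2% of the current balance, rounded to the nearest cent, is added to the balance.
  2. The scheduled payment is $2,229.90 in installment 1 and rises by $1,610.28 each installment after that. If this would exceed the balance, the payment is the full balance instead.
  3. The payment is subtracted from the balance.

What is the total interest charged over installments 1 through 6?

Installment 1: opening $30,952.62; interest $619.05 → $31,571.67; payment $2,229.90; balance $29,341.77
Installment 2: opening $29,341.77; interest $586.84 → $29,928.61; payment $3,840.18; balance $26,088.43
Installment 3: opening $26,088.43; interest $521.77 → $26,610.20; payment $5,450.46; balance $21,159.74
Installment 4: opening $21,159.74; interest $423.19 → $21,582.93; payment $7,060.74; balance $14,522.19
Installment 5: opening $14,522.19; interest $290.44 → $14,812.63; payment $8,671.02; balance $6,141.61
Installment 6: opening $6,141.61; interest $122.83 → $6,264.44; payment $6,264.44; balance $0.00
Total interest: $619.05 + $586.84 + $521.77 + $423.19 + $290.44 + $122.83 = $2,564.12

$2,564.12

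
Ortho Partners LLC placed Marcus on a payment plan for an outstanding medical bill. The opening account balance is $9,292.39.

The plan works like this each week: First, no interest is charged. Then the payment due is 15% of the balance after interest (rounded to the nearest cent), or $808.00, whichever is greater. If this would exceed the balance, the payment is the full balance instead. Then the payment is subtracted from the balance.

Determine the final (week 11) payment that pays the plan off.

$2.69

# | Opening | Payment | End bal
1 | $9,292.39 | $1,393.86 | $7,898.53
2 | $7,898.53 | $1,184.78 | $6,713.75
3 | $6,713.75 | $1,007.06 | $5,706.69
4 | $5,706.69 | $856.00 | $4,850.69
5 | $4,850.69 | $808.00 | $4,042.69
6 | $4,042.69 | $808.00 | $3,234.69
7 | $3,234.69 | $808.00 | $2,426.69
8 | $2,426.69 | $808.00 | $1,618.69
9 | $1,618.69 | $808.00 | $810.69
10 | $810.69 | $808.00 | $2.69
11 | $2.69 | $2.69 | $0.00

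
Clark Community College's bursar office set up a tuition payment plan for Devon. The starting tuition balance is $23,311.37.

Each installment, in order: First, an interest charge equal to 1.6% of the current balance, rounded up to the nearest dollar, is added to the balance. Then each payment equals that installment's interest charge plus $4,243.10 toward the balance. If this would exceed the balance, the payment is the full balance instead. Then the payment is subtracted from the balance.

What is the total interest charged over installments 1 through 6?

# | Opening | Interest | Payment | End bal
1 | $23,311.37 | $373.00 | $4,616.10 | $19,068.27
2 | $19,068.27 | $306.00 | $4,549.10 | $14,825.17
3 | $14,825.17 | $238.00 | $4,481.10 | $10,582.07
4 | $10,582.07 | $170.00 | $4,413.10 | $6,338.97
5 | $6,338.97 | $102.00 | $4,345.10 | $2,095.87
6 | $2,095.87 | $34.00 | $2,129.87 | $0.00
Total interest: $373.00 + $306.00 + $238.00 + $170.00 + $102.00 + $34.00 = $1,223.00

$1,223.00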